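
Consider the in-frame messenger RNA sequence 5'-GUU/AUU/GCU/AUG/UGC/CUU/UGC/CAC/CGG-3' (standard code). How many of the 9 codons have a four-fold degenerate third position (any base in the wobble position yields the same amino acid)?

4

Codon 1 GUU (Val): third position 4-fold.
Codon 2 AUU (Ile): third position 3-fold.
Codon 3 GCU (Ala): third position 4-fold.
Codon 4 AUG (Met): third position 1-fold.
Codon 5 UGC (Cys): third position 2-fold.
Codon 6 CUU (Leu): third position 4-fold.
Codon 7 UGC (Cys): third position 2-fold.
Codon 8 CAC (His): third position 2-fold.
Codon 9 CGG (Arg): third position 4-fold.
Four-fold degenerate third positions: 4.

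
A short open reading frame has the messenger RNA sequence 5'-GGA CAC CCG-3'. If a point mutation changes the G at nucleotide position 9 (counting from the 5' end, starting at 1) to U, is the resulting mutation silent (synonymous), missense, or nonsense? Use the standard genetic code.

silent

Position 9 falls in codon 3: CCG → Pro.
After the substitution the codon is CCU → Pro.
Both encode Pro, so the change is synonymous.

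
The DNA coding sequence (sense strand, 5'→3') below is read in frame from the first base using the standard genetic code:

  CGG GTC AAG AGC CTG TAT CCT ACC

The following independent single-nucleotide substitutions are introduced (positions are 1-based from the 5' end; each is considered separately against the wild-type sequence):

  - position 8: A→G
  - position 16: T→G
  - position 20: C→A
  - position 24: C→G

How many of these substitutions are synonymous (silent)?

1

Codon 3: AAG (Lys) → AGG (Arg) — missense.
Codon 6: TAT (Tyr) → GAT (Asp) — missense.
Codon 7: CCT (Pro) → CAT (His) — missense.
Codon 8: ACC (Thr) → ACG (Thr) — synonymous.
Synonymous: 1 of 4.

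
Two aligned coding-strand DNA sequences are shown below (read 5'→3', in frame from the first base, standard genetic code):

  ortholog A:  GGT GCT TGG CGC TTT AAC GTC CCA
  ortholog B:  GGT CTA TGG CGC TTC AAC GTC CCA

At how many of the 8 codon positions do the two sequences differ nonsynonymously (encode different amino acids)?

1

Codon 1: GGT Gly / GGT Gly — identical.
Codon 2: GCT Ala / CTA Leu — nonsynonymous.
Codon 3: TGG Trp / TGG Trp — identical.
Codon 4: CGC Arg / CGC Arg — identical.
Codon 5: TTT Phe / TTC Phe — synonymous.
Codon 6: AAC Asn / AAC Asn — identical.
Codon 7: GTC Val / GTC Val — identical.
Codon 8: CCA Pro / CCA Pro — identical.
Nonsynonymous differences: 1.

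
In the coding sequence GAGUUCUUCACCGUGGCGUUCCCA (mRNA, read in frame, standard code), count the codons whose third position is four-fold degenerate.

4

Codon 1 GAG (Glu): third position 2-fold.
Codon 2 UUC (Phe): third position 2-fold.
Codon 3 UUC (Phe): third position 2-fold.
Codon 4 ACC (Thr): third position 4-fold.
Codon 5 GUG (Val): third position 4-fold.
Codon 6 GCG (Ala): third position 4-fold.
Codon 7 UUC (Phe): third position 2-fold.
Codon 8 CCA (Pro): third position 4-fold.
Four-fold degenerate third positions: 4.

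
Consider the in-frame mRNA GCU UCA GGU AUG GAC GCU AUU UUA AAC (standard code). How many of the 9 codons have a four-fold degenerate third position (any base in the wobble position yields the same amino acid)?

4

Codon 1 GCU (Ala): third position 4-fold.
Codon 2 UCA (Ser): third position 4-fold.
Codon 3 GGU (Gly): third position 4-fold.
Codon 4 AUG (Met): third position 1-fold.
Codon 5 GAC (Asp): third position 2-fold.
Codon 6 GCU (Ala): third position 4-fold.
Codon 7 AUU (Ile): third position 3-fold.
Codon 8 UUA (Leu): third position 2-fold.
Codon 9 AAC (Asn): third position 2-fold.
Four-fold degenerate third positions: 4.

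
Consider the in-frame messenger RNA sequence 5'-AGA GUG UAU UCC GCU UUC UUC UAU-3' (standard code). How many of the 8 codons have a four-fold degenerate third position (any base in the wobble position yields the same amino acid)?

Codon 1 AGA (Arg): third position 2-fold.
Codon 2 GUG (Val): third position 4-fold.
Codon 3 UAU (Tyr): third position 2-fold.
Codon 4 UCC (Ser): third position 4-fold.
Codon 5 GCU (Ala): third position 4-fold.
Codon 6 UUC (Phe): third position 2-fold.
Codon 7 UUC (Phe): third position 2-fold.
Codon 8 UAU (Tyr): third position 2-fold.
Four-fold degenerate third positions: 3.

3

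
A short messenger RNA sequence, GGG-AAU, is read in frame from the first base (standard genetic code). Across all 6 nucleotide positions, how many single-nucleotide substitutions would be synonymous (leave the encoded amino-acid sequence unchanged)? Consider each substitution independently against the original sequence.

Codon 1 (GGG, Gly): 3 synonymous substitutions.
Codon 2 (AAU, Asn): 1 synonymous substitution.
Total: 3 + 1 = 4.

4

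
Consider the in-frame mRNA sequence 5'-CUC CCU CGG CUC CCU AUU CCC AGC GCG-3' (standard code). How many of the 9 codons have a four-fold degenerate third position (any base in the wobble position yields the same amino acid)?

7

Codon 1 CUC (Leu): third position 4-fold.
Codon 2 CCU (Pro): third position 4-fold.
Codon 3 CGG (Arg): third position 4-fold.
Codon 4 CUC (Leu): third position 4-fold.
Codon 5 CCU (Pro): third position 4-fold.
Codon 6 AUU (Ile): third position 3-fold.
Codon 7 CCC (Pro): third position 4-fold.
Codon 8 AGC (Ser): third position 2-fold.
Codon 9 GCG (Ala): third position 4-fold.
Four-fold degenerate third positions: 7.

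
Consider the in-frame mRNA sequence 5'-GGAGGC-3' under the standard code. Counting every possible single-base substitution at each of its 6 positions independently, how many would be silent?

6

Codon 1 (GGA, Gly): 3 synonymous substitutions.
Codon 2 (GGC, Gly): 3 synonymous substitutions.
Total: 3 + 3 = 6.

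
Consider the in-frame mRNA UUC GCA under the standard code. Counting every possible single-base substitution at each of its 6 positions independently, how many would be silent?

4

Codon 1 (UUC, Phe): 1 synonymous substitution.
Codon 2 (GCA, Ala): 3 synonymous substitutions.
Total: 1 + 3 = 4.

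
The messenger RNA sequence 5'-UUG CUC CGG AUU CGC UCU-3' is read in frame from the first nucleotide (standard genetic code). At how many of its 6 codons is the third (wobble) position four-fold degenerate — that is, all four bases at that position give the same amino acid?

4

Codon 1 UUG (Leu): third position 2-fold.
Codon 2 CUC (Leu): third position 4-fold.
Codon 3 CGG (Arg): third position 4-fold.
Codon 4 AUU (Ile): third position 3-fold.
Codon 5 CGC (Arg): third position 4-fold.
Codon 6 UCU (Ser): third position 4-fold.
Four-fold degenerate third positions: 4.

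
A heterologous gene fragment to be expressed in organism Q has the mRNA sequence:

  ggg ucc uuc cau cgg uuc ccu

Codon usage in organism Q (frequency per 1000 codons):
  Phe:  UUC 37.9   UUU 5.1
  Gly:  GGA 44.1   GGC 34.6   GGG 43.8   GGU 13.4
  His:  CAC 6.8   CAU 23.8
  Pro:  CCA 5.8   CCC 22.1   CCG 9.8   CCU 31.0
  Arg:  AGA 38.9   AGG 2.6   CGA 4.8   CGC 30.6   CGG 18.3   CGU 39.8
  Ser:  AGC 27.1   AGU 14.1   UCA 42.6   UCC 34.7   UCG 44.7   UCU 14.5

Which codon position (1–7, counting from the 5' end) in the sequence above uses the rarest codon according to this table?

5

Codon 1 GGG (Gly): 43.8 per 1000.
Codon 2 UCC (Ser): 34.7 per 1000.
Codon 3 UUC (Phe): 37.9 per 1000.
Codon 4 CAU (His): 23.8 per 1000.
Codon 5 CGG (Arg): 18.3 per 1000.
Codon 6 UUC (Phe): 37.9 per 1000.
Codon 7 CCU (Pro): 31.0 per 1000.
Lowest frequency is 18.3 at codon 5.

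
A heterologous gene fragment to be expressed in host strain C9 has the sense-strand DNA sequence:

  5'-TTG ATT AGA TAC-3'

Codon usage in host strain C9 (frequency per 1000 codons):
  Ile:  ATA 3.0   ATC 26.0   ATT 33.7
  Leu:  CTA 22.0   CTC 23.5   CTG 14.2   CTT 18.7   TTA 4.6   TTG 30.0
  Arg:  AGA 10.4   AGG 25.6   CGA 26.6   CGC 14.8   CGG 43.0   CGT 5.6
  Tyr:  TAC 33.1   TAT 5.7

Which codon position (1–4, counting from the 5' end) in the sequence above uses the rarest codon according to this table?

Codon 1 TTG (Leu): 30.0 per 1000.
Codon 2 ATT (Ile): 33.7 per 1000.
Codon 3 AGA (Arg): 10.4 per 1000.
Codon 4 TAC (Tyr): 33.1 per 1000.
Lowest frequency is 10.4 at codon 3.

3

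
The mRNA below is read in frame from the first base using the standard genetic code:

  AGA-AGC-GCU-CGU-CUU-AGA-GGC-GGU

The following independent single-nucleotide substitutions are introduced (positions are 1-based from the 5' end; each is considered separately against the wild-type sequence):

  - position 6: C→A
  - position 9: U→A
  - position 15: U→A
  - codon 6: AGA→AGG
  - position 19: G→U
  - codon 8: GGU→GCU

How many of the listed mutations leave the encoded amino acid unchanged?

Codon 2: AGC (Ser) → AGA (Arg) — missense.
Codon 3: GCU (Ala) → GCA (Ala) — synonymous.
Codon 5: CUU (Leu) → CUA (Leu) — synonymous.
Codon 6: AGA (Arg) → AGG (Arg) — synonymous.
Codon 7: GGC (Gly) → UGC (Cys) — missense.
Codon 8: GGU (Gly) → GCU (Ala) — missense.
Synonymous: 3 of 6.

3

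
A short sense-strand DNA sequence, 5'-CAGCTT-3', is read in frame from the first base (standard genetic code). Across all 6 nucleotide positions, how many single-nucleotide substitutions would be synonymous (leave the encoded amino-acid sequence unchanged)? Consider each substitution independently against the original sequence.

4

Codon 1 (CAG, Gln): 1 synonymous substitution.
Codon 2 (CTT, Leu): 3 synonymous substitutions.
Total: 1 + 3 = 4.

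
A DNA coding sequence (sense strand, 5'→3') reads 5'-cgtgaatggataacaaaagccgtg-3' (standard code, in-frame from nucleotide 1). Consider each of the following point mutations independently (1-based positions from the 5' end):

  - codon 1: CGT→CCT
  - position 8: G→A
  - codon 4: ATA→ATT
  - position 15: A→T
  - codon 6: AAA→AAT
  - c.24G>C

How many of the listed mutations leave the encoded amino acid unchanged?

Codon 1: CGT (Arg) → CCT (Pro) — missense.
Codon 3: TGG (Trp) → TAG (Stop) — nonsense.
Codon 4: ATA (Ile) → ATT (Ile) — synonymous.
Codon 5: ACA (Thr) → ACT (Thr) — synonymous.
Codon 6: AAA (Lys) → AAT (Asn) — missense.
Codon 8: GTG (Val) → GTC (Val) — synonymous.
Synonymous: 3 of 6.

3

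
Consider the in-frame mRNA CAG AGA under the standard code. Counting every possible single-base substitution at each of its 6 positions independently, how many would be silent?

Codon 1 (CAG, Gln): 1 synonymous substitution.
Codon 2 (AGA, Arg): 2 synonymous substitutions.
Total: 1 + 2 = 3.

3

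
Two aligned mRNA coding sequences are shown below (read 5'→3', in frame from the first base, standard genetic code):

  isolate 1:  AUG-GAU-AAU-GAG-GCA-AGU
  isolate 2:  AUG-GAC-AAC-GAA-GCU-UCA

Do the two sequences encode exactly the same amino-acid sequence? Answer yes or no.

Codon 1: AUG Met / AUG Met — identical.
Codon 2: GAU Asp / GAC Asp — synonymous.
Codon 3: AAU Asn / AAC Asn — synonymous.
Codon 4: GAG Glu / GAA Glu — synonymous.
Codon 5: GCA Ala / GCU Ala — synonymous.
Codon 6: AGU Ser / UCA Ser — synonymous.
Nonsynonymous differences: 0 → same protein.

yes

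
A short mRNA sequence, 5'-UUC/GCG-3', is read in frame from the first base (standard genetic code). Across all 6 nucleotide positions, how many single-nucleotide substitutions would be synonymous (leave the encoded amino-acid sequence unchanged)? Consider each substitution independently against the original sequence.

4

Codon 1 (UUC, Phe): 1 synonymous substitution.
Codon 2 (GCG, Ala): 3 synonymous substitutions.
Total: 1 + 3 = 4.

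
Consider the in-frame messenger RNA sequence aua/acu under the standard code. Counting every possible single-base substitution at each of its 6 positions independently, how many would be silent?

5

Codon 1 (AUA, Ile): 2 synonymous substitutions.
Codon 2 (ACU, Thr): 3 synonymous substitutions.
Total: 2 + 3 = 5.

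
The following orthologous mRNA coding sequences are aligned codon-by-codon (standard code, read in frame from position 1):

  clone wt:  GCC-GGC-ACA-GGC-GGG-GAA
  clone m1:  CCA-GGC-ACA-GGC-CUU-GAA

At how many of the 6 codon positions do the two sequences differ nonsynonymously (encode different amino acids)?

2

Codon 1: GCC Ala / CCA Pro — nonsynonymous.
Codon 2: GGC Gly / GGC Gly — identical.
Codon 3: ACA Thr / ACA Thr — identical.
Codon 4: GGC Gly / GGC Gly — identical.
Codon 5: GGG Gly / CUU Leu — nonsynonymous.
Codon 6: GAA Glu / GAA Glu — identical.
Nonsynonymous differences: 2.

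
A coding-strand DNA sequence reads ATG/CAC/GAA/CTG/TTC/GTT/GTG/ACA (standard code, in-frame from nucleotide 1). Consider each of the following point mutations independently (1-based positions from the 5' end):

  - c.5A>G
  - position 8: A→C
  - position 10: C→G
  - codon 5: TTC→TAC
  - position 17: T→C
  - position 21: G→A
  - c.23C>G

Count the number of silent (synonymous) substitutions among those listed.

1

Codon 2: CAC (His) → CGC (Arg) — missense.
Codon 3: GAA (Glu) → GCA (Ala) — missense.
Codon 4: CTG (Leu) → GTG (Val) — missense.
Codon 5: TTC (Phe) → TAC (Tyr) — missense.
Codon 6: GTT (Val) → GCT (Ala) — missense.
Codon 7: GTG (Val) → GTA (Val) — synonymous.
Codon 8: ACA (Thr) → AGA (Arg) — missense.
Synonymous: 1 of 7.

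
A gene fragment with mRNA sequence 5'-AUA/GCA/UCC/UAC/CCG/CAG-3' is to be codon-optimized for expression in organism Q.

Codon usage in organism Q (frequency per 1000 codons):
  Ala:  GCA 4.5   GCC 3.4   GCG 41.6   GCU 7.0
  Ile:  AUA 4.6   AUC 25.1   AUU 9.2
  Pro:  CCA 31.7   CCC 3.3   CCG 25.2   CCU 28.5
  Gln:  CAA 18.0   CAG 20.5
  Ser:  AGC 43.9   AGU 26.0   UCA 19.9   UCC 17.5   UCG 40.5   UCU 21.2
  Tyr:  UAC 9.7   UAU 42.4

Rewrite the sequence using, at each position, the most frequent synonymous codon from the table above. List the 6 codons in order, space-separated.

AUC GCG AGC UAU CCA CAG

Codon 1 (Ile): best is AUC at 25.1.
Codon 2 (Ala): best is GCG at 41.6.
Codon 3 (Ser): best is AGC at 43.9.
Codon 4 (Tyr): best is UAU at 42.4.
Codon 5 (Pro): best is CCA at 31.7.
Codon 6 (Gln): best is CAG at 20.5.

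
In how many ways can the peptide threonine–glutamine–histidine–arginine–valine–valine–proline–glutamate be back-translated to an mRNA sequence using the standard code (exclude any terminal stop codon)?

12288

Thr: 4 codons.
Gln: 2 codons.
His: 2 codons.
Arg: 6 codons.
Val: 4 codons.
Val: 4 codons.
Pro: 4 codons.
Glu: 2 codons.
4 × 2 × 2 × 6 × 4 × 4 × 4 × 2 = 12288.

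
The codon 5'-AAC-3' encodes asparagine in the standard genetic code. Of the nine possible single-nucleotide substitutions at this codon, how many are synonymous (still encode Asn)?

1

Position 1: none → 0 synonymous.
Position 2: none → 0 synonymous.
Position 3: AAT → 1 synonymous.
Total: 0 + 0 + 1 = 1.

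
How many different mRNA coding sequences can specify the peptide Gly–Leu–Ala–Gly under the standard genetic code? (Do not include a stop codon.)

Gly: 4 codons.
Leu: 6 codons.
Ala: 4 codons.
Gly: 4 codons.
4 × 6 × 4 × 4 = 384.

384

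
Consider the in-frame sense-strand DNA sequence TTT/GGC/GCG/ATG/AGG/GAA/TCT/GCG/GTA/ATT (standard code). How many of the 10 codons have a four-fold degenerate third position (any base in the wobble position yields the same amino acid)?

5

Codon 1 TTT (Phe): third position 2-fold.
Codon 2 GGC (Gly): third position 4-fold.
Codon 3 GCG (Ala): third position 4-fold.
Codon 4 ATG (Met): third position 1-fold.
Codon 5 AGG (Arg): third position 2-fold.
Codon 6 GAA (Glu): third position 2-fold.
Codon 7 TCT (Ser): third position 4-fold.
Codon 8 GCG (Ala): third position 4-fold.
Codon 9 GTA (Val): third position 4-fold.
Codon 10 ATT (Ile): third position 3-fold.
Four-fold degenerate third positions: 5.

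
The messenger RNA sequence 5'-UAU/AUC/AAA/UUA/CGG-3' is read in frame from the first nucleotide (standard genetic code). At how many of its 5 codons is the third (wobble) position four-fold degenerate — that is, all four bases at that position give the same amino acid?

Codon 1 UAU (Tyr): third position 2-fold.
Codon 2 AUC (Ile): third position 3-fold.
Codon 3 AAA (Lys): third position 2-fold.
Codon 4 UUA (Leu): third position 2-fold.
Codon 5 CGG (Arg): third position 4-fold.
Four-fold degenerate third positions: 1.

1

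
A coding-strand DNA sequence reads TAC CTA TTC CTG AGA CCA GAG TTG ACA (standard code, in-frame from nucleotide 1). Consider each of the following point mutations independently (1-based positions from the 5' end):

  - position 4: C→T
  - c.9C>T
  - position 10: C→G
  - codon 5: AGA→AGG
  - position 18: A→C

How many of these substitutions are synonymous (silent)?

Codon 2: CTA (Leu) → TTA (Leu) — synonymous.
Codon 3: TTC (Phe) → TTT (Phe) — synonymous.
Codon 4: CTG (Leu) → GTG (Val) — missense.
Codon 5: AGA (Arg) → AGG (Arg) — synonymous.
Codon 6: CCA (Pro) → CCC (Pro) — synonymous.
Synonymous: 4 of 5.

4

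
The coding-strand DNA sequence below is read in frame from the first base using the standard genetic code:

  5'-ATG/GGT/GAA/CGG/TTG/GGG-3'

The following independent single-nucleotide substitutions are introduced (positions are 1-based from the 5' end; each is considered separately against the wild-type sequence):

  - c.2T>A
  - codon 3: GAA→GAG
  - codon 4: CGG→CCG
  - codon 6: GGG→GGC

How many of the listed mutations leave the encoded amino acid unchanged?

2

Codon 1: ATG (Met) → AAG (Lys) — missense.
Codon 3: GAA (Glu) → GAG (Glu) — synonymous.
Codon 4: CGG (Arg) → CCG (Pro) — missense.
Codon 6: GGG (Gly) → GGC (Gly) — synonymous.
Synonymous: 2 of 4.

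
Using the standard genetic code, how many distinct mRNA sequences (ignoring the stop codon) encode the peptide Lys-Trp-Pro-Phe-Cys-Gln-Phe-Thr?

512

Lys: 2 codons.
Trp: 1 codon.
Pro: 4 codons.
Phe: 2 codons.
Cys: 2 codons.
Gln: 2 codons.
Phe: 2 codons.
Thr: 4 codons.
2 × 1 × 4 × 2 × 2 × 2 × 2 × 4 = 512.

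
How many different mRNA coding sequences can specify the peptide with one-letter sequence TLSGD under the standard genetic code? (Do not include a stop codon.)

Thr: 4 codons.
Leu: 6 codons.
Ser: 6 codons.
Gly: 4 codons.
Asp: 2 codons.
4 × 6 × 6 × 4 × 2 = 1152.

1152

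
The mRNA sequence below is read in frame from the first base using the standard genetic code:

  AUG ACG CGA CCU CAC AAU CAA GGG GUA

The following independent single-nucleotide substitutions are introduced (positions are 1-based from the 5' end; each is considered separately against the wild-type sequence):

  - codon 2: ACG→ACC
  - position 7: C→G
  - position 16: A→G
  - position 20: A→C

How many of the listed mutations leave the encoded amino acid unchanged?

Codon 2: ACG (Thr) → ACC (Thr) — synonymous.
Codon 3: CGA (Arg) → GGA (Gly) — missense.
Codon 6: AAU (Asn) → GAU (Asp) — missense.
Codon 7: CAA (Gln) → CCA (Pro) — missense.
Synonymous: 1 of 4.

1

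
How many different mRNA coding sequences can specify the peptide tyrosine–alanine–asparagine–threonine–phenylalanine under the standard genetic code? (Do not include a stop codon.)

128

Tyr: 2 codons.
Ala: 4 codons.
Asn: 2 codons.
Thr: 4 codons.
Phe: 2 codons.
2 × 4 × 2 × 4 × 2 = 128.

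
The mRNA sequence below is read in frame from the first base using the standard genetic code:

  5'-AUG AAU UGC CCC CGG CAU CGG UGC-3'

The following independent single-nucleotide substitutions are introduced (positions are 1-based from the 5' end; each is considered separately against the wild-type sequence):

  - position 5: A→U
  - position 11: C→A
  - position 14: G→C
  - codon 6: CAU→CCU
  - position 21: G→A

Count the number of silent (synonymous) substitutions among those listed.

1

Codon 2: AAU (Asn) → AUU (Ile) — missense.
Codon 4: CCC (Pro) → CAC (His) — missense.
Codon 5: CGG (Arg) → CCG (Pro) — missense.
Codon 6: CAU (His) → CCU (Pro) — missense.
Codon 7: CGG (Arg) → CGA (Arg) — synonymous.
Synonymous: 1 of 5.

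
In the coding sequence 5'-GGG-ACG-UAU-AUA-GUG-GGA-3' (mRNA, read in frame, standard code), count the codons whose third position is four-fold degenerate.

4

Codon 1 GGG (Gly): third position 4-fold.
Codon 2 ACG (Thr): third position 4-fold.
Codon 3 UAU (Tyr): third position 2-fold.
Codon 4 AUA (Ile): third position 3-fold.
Codon 5 GUG (Val): third position 4-fold.
Codon 6 GGA (Gly): third position 4-fold.
Four-fold degenerate third positions: 4.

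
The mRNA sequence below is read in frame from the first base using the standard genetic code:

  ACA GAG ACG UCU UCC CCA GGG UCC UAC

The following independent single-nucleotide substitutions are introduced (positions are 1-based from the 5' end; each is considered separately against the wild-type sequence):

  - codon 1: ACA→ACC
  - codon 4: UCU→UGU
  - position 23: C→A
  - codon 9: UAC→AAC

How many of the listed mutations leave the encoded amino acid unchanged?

1

Codon 1: ACA (Thr) → ACC (Thr) — synonymous.
Codon 4: UCU (Ser) → UGU (Cys) — missense.
Codon 8: UCC (Ser) → UAC (Tyr) — missense.
Codon 9: UAC (Tyr) → AAC (Asn) — missense.
Synonymous: 1 of 4.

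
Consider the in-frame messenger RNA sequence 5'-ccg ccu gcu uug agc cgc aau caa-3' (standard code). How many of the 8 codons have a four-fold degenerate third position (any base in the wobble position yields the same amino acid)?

4

Codon 1 CCG (Pro): third position 4-fold.
Codon 2 CCU (Pro): third position 4-fold.
Codon 3 GCU (Ala): third position 4-fold.
Codon 4 UUG (Leu): third position 2-fold.
Codon 5 AGC (Ser): third position 2-fold.
Codon 6 CGC (Arg): third position 4-fold.
Codon 7 AAU (Asn): third position 2-fold.
Codon 8 CAA (Gln): third position 2-fold.
Four-fold degenerate third positions: 4.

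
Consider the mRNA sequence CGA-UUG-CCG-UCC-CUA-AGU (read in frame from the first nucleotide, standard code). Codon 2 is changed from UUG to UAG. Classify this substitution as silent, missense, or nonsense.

Position 5 falls in codon 2: UUG → Leu.
After the substitution the codon is UAG → Stop.
The new codon is a stop codon, so this is a nonsense mutation.

nonsense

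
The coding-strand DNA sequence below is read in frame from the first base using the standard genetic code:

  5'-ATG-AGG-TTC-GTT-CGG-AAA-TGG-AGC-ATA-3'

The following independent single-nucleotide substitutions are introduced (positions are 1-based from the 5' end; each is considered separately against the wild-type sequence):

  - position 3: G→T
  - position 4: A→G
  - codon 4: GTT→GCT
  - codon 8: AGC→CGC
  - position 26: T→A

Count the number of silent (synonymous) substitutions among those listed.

Codon 1: ATG (Met) → ATT (Ile) — missense.
Codon 2: AGG (Arg) → GGG (Gly) — missense.
Codon 4: GTT (Val) → GCT (Ala) — missense.
Codon 8: AGC (Ser) → CGC (Arg) — missense.
Codon 9: ATA (Ile) → AAA (Lys) — missense.
Synonymous: 0 of 5.

0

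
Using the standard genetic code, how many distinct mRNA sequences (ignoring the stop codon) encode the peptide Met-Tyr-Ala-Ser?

Met: 1 codon.
Tyr: 2 codons.
Ala: 4 codons.
Ser: 6 codons.
1 × 2 × 4 × 6 = 48.

48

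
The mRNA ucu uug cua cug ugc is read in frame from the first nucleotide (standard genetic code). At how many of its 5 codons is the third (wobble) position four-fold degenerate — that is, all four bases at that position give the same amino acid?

Codon 1 UCU (Ser): third position 4-fold.
Codon 2 UUG (Leu): third position 2-fold.
Codon 3 CUA (Leu): third position 4-fold.
Codon 4 CUG (Leu): third position 4-fold.
Codon 5 UGC (Cys): third position 2-fold.
Four-fold degenerate third positions: 3.

3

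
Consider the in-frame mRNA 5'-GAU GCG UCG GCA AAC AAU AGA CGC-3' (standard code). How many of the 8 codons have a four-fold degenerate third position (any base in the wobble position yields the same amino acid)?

4

Codon 1 GAU (Asp): third position 2-fold.
Codon 2 GCG (Ala): third position 4-fold.
Codon 3 UCG (Ser): third position 4-fold.
Codon 4 GCA (Ala): third position 4-fold.
Codon 5 AAC (Asn): third position 2-fold.
Codon 6 AAU (Asn): third position 2-fold.
Codon 7 AGA (Arg): third position 2-fold.
Codon 8 CGC (Arg): third position 4-fold.
Four-fold degenerate third positions: 4.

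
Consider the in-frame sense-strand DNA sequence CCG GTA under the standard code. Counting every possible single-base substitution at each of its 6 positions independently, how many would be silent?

6

Codon 1 (CCG, Pro): 3 synonymous substitutions.
Codon 2 (GTA, Val): 3 synonymous substitutions.
Total: 3 + 3 = 6.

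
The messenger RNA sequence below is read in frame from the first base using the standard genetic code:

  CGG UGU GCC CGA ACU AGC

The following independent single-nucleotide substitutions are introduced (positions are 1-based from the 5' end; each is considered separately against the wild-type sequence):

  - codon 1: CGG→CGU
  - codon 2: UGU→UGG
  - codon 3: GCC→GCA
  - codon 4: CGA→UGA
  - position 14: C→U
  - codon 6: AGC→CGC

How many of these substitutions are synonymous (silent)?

Codon 1: CGG (Arg) → CGU (Arg) — synonymous.
Codon 2: UGU (Cys) → UGG (Trp) — missense.
Codon 3: GCC (Ala) → GCA (Ala) — synonymous.
Codon 4: CGA (Arg) → UGA (Stop) — nonsense.
Codon 5: ACU (Thr) → AUU (Ile) — missense.
Codon 6: AGC (Ser) → CGC (Arg) — missense.
Synonymous: 2 of 6.

2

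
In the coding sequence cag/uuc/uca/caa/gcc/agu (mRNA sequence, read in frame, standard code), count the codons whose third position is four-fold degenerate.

2

Codon 1 CAG (Gln): third position 2-fold.
Codon 2 UUC (Phe): third position 2-fold.
Codon 3 UCA (Ser): third position 4-fold.
Codon 4 CAA (Gln): third position 2-fold.
Codon 5 GCC (Ala): third position 4-fold.
Codon 6 AGU (Ser): third position 2-fold.
Four-fold degenerate third positions: 2.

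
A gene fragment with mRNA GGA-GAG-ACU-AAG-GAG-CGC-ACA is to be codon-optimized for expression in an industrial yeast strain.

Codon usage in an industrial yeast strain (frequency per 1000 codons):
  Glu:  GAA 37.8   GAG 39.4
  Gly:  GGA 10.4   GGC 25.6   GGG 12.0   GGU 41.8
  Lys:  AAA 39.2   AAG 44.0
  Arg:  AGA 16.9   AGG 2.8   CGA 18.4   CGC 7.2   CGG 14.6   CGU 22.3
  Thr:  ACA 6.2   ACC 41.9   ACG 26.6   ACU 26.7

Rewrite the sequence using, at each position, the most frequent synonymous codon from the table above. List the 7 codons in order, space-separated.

Codon 1 (Gly): best is GGU at 41.8.
Codon 2 (Glu): best is GAG at 39.4.
Codon 3 (Thr): best is ACC at 41.9.
Codon 4 (Lys): best is AAG at 44.0.
Codon 5 (Glu): best is GAG at 39.4.
Codon 6 (Arg): best is CGU at 22.3.
Codon 7 (Thr): best is ACC at 41.9.

GGU GAG ACC AAG GAG CGU ACC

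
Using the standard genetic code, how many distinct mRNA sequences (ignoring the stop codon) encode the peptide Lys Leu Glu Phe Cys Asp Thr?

768

Lys: 2 codons.
Leu: 6 codons.
Glu: 2 codons.
Phe: 2 codons.
Cys: 2 codons.
Asp: 2 codons.
Thr: 4 codons.
2 × 6 × 2 × 2 × 2 × 2 × 4 = 768.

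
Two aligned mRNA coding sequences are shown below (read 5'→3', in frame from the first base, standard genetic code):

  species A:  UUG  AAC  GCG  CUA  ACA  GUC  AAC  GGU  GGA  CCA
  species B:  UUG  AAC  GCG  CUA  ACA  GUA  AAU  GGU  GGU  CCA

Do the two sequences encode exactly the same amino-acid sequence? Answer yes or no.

yes

Codon 1: UUG Leu / UUG Leu — identical.
Codon 2: AAC Asn / AAC Asn — identical.
Codon 3: GCG Ala / GCG Ala — identical.
Codon 4: CUA Leu / CUA Leu — identical.
Codon 5: ACA Thr / ACA Thr — identical.
Codon 6: GUC Val / GUA Val — synonymous.
Codon 7: AAC Asn / AAU Asn — synonymous.
Codon 8: GGU Gly / GGU Gly — identical.
Codon 9: GGA Gly / GGU Gly — synonymous.
Codon 10: CCA Pro / CCA Pro — identical.
Nonsynonymous differences: 0 → same protein.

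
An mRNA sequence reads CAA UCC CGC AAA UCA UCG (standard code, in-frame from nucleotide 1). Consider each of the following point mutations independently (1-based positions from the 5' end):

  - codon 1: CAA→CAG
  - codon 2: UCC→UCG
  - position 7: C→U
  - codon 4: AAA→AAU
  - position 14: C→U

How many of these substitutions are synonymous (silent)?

Codon 1: CAA (Gln) → CAG (Gln) — synonymous.
Codon 2: UCC (Ser) → UCG (Ser) — synonymous.
Codon 3: CGC (Arg) → UGC (Cys) — missense.
Codon 4: AAA (Lys) → AAU (Asn) — missense.
Codon 5: UCA (Ser) → UUA (Leu) — missense.
Synonymous: 2 of 5.

2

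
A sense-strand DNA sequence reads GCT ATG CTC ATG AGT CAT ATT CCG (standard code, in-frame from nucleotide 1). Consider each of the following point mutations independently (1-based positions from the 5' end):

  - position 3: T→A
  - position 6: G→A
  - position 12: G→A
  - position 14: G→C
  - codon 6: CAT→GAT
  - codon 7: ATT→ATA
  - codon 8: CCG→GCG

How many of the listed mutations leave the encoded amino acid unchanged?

Codon 1: GCT (Ala) → GCA (Ala) — synonymous.
Codon 2: ATG (Met) → ATA (Ile) — missense.
Codon 4: ATG (Met) → ATA (Ile) — missense.
Codon 5: AGT (Ser) → ACT (Thr) — missense.
Codon 6: CAT (His) → GAT (Asp) — missense.
Codon 7: ATT (Ile) → ATA (Ile) — synonymous.
Codon 8: CCG (Pro) → GCG (Ala) — missense.
Synonymous: 2 of 7.

2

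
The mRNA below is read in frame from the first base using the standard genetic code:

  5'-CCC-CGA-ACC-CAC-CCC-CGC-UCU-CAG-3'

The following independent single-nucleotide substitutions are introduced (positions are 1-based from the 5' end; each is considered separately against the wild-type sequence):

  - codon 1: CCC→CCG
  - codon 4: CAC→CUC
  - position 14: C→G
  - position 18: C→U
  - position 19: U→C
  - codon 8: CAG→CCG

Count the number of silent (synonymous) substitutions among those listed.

2

Codon 1: CCC (Pro) → CCG (Pro) — synonymous.
Codon 4: CAC (His) → CUC (Leu) — missense.
Codon 5: CCC (Pro) → CGC (Arg) — missense.
Codon 6: CGC (Arg) → CGU (Arg) — synonymous.
Codon 7: UCU (Ser) → CCU (Pro) — missense.
Codon 8: CAG (Gln) → CCG (Pro) — missense.
Synonymous: 2 of 6.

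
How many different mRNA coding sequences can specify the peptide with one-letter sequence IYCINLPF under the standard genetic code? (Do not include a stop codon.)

Ile: 3 codons.
Tyr: 2 codons.
Cys: 2 codons.
Ile: 3 codons.
Asn: 2 codons.
Leu: 6 codons.
Pro: 4 codons.
Phe: 2 codons.
3 × 2 × 2 × 3 × 2 × 6 × 4 × 2 = 3456.

3456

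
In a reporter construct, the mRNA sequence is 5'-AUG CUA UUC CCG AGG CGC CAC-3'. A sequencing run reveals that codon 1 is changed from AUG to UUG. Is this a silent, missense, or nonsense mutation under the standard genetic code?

Position 1 falls in codon 1: AUG → Met.
After the substitution the codon is UUG → Leu.
Met ≠ Leu, so this is a missense mutation.

missense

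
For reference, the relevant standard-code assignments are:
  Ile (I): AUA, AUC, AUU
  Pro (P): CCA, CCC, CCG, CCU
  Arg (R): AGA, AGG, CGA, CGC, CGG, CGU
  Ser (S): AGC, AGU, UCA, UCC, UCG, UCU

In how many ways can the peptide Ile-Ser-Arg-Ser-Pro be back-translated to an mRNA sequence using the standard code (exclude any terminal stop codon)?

Ile: 3 codons.
Ser: 6 codons.
Arg: 6 codons.
Ser: 6 codons.
Pro: 4 codons.
3 × 6 × 6 × 6 × 4 = 2592.

2592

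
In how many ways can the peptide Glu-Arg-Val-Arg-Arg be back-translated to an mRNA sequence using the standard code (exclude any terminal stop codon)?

1728

Glu: 2 codons.
Arg: 6 codons.
Val: 4 codons.
Arg: 6 codons.
Arg: 6 codons.
2 × 6 × 4 × 6 × 6 = 1728.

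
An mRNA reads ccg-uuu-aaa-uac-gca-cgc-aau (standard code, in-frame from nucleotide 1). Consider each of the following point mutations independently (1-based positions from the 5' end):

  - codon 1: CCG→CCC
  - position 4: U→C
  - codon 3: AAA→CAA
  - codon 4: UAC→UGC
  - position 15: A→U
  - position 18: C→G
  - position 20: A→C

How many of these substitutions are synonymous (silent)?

Codon 1: CCG (Pro) → CCC (Pro) — synonymous.
Codon 2: UUU (Phe) → CUU (Leu) — missense.
Codon 3: AAA (Lys) → CAA (Gln) — missense.
Codon 4: UAC (Tyr) → UGC (Cys) — missense.
Codon 5: GCA (Ala) → GCU (Ala) — synonymous.
Codon 6: CGC (Arg) → CGG (Arg) — synonymous.
Codon 7: AAU (Asn) → ACU (Thr) — missense.
Synonymous: 3 of 7.

3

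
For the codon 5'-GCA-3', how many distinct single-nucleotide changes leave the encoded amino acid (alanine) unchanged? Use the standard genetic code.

Position 1: none → 0 synonymous.
Position 2: none → 0 synonymous.
Position 3: GCU, GCC, GCG → 3 synonymous.
Total: 0 + 0 + 3 = 3.

3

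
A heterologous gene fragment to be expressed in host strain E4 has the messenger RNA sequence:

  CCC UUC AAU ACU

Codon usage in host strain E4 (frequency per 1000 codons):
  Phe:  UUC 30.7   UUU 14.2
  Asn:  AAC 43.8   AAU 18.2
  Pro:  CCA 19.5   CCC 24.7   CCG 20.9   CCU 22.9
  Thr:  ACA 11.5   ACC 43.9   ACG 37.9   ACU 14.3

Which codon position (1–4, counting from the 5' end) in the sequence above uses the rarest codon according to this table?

4

Codon 1 CCC (Pro): 24.7 per 1000.
Codon 2 UUC (Phe): 30.7 per 1000.
Codon 3 AAU (Asn): 18.2 per 1000.
Codon 4 ACU (Thr): 14.3 per 1000.
Lowest frequency is 14.3 at codon 4.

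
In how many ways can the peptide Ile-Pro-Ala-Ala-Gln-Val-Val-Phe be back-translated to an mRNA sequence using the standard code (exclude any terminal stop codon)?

Ile: 3 codons.
Pro: 4 codons.
Ala: 4 codons.
Ala: 4 codons.
Gln: 2 codons.
Val: 4 codons.
Val: 4 codons.
Phe: 2 codons.
3 × 4 × 4 × 4 × 2 × 4 × 4 × 2 = 12288.

12288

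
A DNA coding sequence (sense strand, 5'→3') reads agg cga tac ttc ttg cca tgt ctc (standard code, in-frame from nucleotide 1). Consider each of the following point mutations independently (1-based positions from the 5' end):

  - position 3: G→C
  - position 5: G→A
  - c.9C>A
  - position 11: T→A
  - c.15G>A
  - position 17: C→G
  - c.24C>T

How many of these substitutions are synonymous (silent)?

2

Codon 1: AGG (Arg) → AGC (Ser) — missense.
Codon 2: CGA (Arg) → CAA (Gln) — missense.
Codon 3: TAC (Tyr) → TAA (Stop) — nonsense.
Codon 4: TTC (Phe) → TAC (Tyr) — missense.
Codon 5: TTG (Leu) → TTA (Leu) — synonymous.
Codon 6: CCA (Pro) → CGA (Arg) — missense.
Codon 8: CTC (Leu) → CTT (Leu) — synonymous.
Synonymous: 2 of 7.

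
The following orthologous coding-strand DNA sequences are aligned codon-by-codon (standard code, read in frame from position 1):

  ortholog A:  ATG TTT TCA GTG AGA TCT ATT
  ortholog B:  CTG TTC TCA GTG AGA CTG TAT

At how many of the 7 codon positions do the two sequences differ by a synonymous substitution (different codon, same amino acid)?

Codon 1: ATG Met / CTG Leu — nonsynonymous.
Codon 2: TTT Phe / TTC Phe — synonymous.
Codon 3: TCA Ser / TCA Ser — identical.
Codon 4: GTG Val / GTG Val — identical.
Codon 5: AGA Arg / AGA Arg — identical.
Codon 6: TCT Ser / CTG Leu — nonsynonymous.
Codon 7: ATT Ile / TAT Tyr — nonsynonymous.
Synonymous differences: 1.

1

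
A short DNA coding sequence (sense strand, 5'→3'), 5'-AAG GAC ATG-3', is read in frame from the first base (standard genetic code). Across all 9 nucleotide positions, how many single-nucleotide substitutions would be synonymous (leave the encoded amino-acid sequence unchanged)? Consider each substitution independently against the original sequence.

Codon 1 (AAG, Lys): 1 synonymous substitution.
Codon 2 (GAC, Asp): 1 synonymous substitution.
Codon 3 (ATG, Met): 0 synonymous substitutions.
Total: 1 + 1 + 0 = 2.

2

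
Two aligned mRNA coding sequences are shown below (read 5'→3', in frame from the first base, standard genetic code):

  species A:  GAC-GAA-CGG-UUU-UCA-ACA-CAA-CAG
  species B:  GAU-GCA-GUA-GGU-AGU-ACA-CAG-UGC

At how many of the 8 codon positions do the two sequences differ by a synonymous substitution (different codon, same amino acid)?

Codon 1: GAC Asp / GAU Asp — synonymous.
Codon 2: GAA Glu / GCA Ala — nonsynonymous.
Codon 3: CGG Arg / GUA Val — nonsynonymous.
Codon 4: UUU Phe / GGU Gly — nonsynonymous.
Codon 5: UCA Ser / AGU Ser — synonymous.
Codon 6: ACA Thr / ACA Thr — identical.
Codon 7: CAA Gln / CAG Gln — synonymous.
Codon 8: CAG Gln / UGC Cys — nonsynonymous.
Synonymous differences: 3.

3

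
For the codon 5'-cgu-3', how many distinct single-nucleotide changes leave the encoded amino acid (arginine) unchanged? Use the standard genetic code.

3

Position 1: none → 0 synonymous.
Position 2: none → 0 synonymous.
Position 3: CGC, CGA, CGG → 3 synonymous.
Total: 0 + 0 + 3 = 3.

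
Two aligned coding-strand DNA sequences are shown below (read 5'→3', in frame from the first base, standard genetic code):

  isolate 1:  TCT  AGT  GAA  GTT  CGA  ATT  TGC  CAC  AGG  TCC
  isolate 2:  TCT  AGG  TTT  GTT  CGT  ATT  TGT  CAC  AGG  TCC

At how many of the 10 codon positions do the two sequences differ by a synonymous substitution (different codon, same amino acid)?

Codon 1: TCT Ser / TCT Ser — identical.
Codon 2: AGT Ser / AGG Arg — nonsynonymous.
Codon 3: GAA Glu / TTT Phe — nonsynonymous.
Codon 4: GTT Val / GTT Val — identical.
Codon 5: CGA Arg / CGT Arg — synonymous.
Codon 6: ATT Ile / ATT Ile — identical.
Codon 7: TGC Cys / TGT Cys — synonymous.
Codon 8: CAC His / CAC His — identical.
Codon 9: AGG Arg / AGG Arg — identical.
Codon 10: TCC Ser / TCC Ser — identical.
Synonymous differences: 2.

2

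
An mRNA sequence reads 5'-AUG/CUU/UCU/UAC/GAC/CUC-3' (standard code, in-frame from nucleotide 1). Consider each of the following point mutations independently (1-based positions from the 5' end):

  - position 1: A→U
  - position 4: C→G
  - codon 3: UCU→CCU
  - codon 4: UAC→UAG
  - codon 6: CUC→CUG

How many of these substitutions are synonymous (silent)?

1

Codon 1: AUG (Met) → UUG (Leu) — missense.
Codon 2: CUU (Leu) → GUU (Val) — missense.
Codon 3: UCU (Ser) → CCU (Pro) — missense.
Codon 4: UAC (Tyr) → UAG (Stop) — nonsense.
Codon 6: CUC (Leu) → CUG (Leu) — synonymous.
Synonymous: 1 of 5.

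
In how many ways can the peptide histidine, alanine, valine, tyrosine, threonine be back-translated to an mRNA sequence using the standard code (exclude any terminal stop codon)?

His: 2 codons.
Ala: 4 codons.
Val: 4 codons.
Tyr: 2 codons.
Thr: 4 codons.
2 × 4 × 4 × 2 × 4 = 256.

256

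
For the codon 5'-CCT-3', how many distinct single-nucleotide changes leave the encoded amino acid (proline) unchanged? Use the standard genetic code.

Position 1: none → 0 synonymous.
Position 2: none → 0 synonymous.
Position 3: CCC, CCA, CCG → 3 synonymous.
Total: 0 + 0 + 3 = 3.

3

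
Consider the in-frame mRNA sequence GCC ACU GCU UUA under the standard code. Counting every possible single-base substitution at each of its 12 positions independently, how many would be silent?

11

Codon 1 (GCC, Ala): 3 synonymous substitutions.
Codon 2 (ACU, Thr): 3 synonymous substitutions.
Codon 3 (GCU, Ala): 3 synonymous substitutions.
Codon 4 (UUA, Leu): 2 synonymous substitutions.
Total: 3 + 3 + 3 + 2 = 11.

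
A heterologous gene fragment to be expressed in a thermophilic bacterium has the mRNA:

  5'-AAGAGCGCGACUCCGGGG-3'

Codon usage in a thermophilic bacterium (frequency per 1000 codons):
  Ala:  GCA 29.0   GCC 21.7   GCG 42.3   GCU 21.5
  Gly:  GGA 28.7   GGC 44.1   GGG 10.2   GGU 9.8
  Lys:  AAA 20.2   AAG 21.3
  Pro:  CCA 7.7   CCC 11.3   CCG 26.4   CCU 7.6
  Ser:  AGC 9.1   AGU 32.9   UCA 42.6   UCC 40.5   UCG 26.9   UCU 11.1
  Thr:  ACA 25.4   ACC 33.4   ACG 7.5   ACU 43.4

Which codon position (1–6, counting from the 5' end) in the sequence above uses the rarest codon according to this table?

Codon 1 AAG (Lys): 21.3 per 1000.
Codon 2 AGC (Ser): 9.1 per 1000.
Codon 3 GCG (Ala): 42.3 per 1000.
Codon 4 ACU (Thr): 43.4 per 1000.
Codon 5 CCG (Pro): 26.4 per 1000.
Codon 6 GGG (Gly): 10.2 per 1000.
Lowest frequency is 9.1 at codon 2.

2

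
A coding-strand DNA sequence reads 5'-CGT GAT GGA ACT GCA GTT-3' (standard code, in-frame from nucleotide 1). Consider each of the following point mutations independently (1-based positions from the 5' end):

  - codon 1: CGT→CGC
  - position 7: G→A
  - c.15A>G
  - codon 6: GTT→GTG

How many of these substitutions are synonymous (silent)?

3

Codon 1: CGT (Arg) → CGC (Arg) — synonymous.
Codon 3: GGA (Gly) → AGA (Arg) — missense.
Codon 5: GCA (Ala) → GCG (Ala) — synonymous.
Codon 6: GTT (Val) → GTG (Val) — synonymous.
Synonymous: 3 of 4.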